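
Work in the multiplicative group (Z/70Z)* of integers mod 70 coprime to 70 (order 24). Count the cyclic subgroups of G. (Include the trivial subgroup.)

A cyclic subgroup of order d is generated by each of its φ(d) elements of order d, so the cyclic subgroups of order d number (#elements of order d)/φ(d).
Cyclic subgroups by order — order 1: 1; order 2: 3; order 3: 1; order 4: 2; order 6: 3; order 12: 2.
Total: 12.

12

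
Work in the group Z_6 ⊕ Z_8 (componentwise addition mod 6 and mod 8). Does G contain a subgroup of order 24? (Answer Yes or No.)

Yes

24 | 48. A subgroup of order 24 is {(0,0), (0,1), (0,2), (0,3), (0,4), (0,5), (0,6), (0,7), (2,0), (2,1), (2,2), (2,3), (2,4), (2,5), (2,6), (2,7), (4,0), (4,1), (4,2), (4,3), (4,4), (4,5), (4,6), (4,7)}.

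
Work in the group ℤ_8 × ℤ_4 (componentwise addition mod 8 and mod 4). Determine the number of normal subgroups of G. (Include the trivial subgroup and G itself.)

G is abelian, so every subgroup is normal.
G has 22 subgroups in total, hence 22 normal subgroups.

22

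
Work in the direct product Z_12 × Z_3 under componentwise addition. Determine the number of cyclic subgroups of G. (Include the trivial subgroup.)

Group the elements of G by the cyclic subgroup they generate; each cyclic subgroup of order d accounts for φ(d) elements.
Cyclic subgroups by order — order 1: 1; order 2: 1; order 3: 4; order 4: 1; order 6: 4; order 12: 4.
Total: 15.

15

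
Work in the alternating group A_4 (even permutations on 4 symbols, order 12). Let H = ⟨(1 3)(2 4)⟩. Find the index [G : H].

6

|⟨(1 3)(2 4)⟩| = 2 and |G| = 12.
By Lagrange, [G : H] = |G|/|H| = 12/2 = 6.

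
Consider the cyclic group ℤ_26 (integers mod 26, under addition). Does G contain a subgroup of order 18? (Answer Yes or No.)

No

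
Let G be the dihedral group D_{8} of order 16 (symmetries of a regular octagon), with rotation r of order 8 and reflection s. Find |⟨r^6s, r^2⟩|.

8

|⟨r^6s⟩| = 2 and |⟨r^2⟩| = 4, so |H| is a multiple of lcm(2, 4) = 4 and divides |G| = 16.
Closing under the operation: H = {e, r^2, r^4, r^6, s, r^2s, r^4s, r^6s}, so |H| = 8.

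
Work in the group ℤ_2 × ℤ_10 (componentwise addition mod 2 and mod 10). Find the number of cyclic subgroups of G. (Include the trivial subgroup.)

8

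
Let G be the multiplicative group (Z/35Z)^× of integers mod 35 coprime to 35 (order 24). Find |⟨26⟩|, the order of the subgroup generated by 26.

Compute successive powers of 26 mod 35: 26, 11, 6, 16, 31, 1; 26^6 ≡ 1 (mod 35).
So |⟨26⟩| = 6.

6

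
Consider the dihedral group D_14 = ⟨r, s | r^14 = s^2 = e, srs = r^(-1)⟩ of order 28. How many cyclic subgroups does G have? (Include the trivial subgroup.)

A cyclic subgroup of order d is generated by each of its φ(d) elements of order d, so the cyclic subgroups of order d number (#elements of order d)/φ(d).
Cyclic subgroups by order — order 1: 1; order 2: 15; order 7: 1; order 14: 1.
Total: 18.

18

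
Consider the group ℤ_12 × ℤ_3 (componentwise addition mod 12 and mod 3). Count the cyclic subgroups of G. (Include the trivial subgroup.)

Group the elements of G by the cyclic subgroup they generate; each cyclic subgroup of order d accounts for φ(d) elements.
Cyclic subgroups by order — order 1: 1; order 2: 1; order 3: 4; order 4: 1; order 6: 4; order 12: 4.
Total: 15.

15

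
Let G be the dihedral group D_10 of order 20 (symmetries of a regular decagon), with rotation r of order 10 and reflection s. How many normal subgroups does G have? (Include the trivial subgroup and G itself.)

G has 22 subgroups. Checking conjugation-invariance by order — order 1: 1/1 normal; order 2: 1/11 normal; order 4: 0/5 normal; order 5: 1/1 normal; order 10: 3/3 normal; order 20: 1/1 normal.
Total normal subgroups: 7.

7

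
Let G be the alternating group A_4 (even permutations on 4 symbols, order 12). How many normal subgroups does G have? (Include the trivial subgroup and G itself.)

G has 10 subgroups. Checking conjugation-invariance by order — order 1: 1/1 normal; order 2: 0/3 normal; order 3: 0/4 normal; order 4: 1/1 normal; order 12: 1/1 normal.
Total normal subgroups: 3.

3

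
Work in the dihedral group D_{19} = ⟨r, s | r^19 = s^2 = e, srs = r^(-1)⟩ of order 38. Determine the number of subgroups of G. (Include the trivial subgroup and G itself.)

|G| = 38, so by Lagrange every subgroup order divides 38. Divisors: 1, 2, 19, 38.
Subgroups by order — order 1: 1; order 2: 19; order 19: 1; order 38: 1.
Total: 1 + 19 + 1 + 1 = 22.

22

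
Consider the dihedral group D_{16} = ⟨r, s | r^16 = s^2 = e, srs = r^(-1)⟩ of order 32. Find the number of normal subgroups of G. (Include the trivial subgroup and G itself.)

G has 36 subgroups. Checking conjugation-invariance by order — order 1: 1/1 normal; order 2: 1/17 normal; order 4: 1/9 normal; order 8: 1/5 normal; order 16: 3/3 normal; order 32: 1/1 normal.
Total normal subgroups: 8.

8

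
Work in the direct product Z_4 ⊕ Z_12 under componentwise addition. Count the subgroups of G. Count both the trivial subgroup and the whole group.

30

|G| = 48, so by Lagrange every subgroup order divides 48. Divisors: 1, 2, 3, 4, 6, 8, 12, 16, 24, 48.
Subgroups by order — order 1: 1; order 2: 3; order 3: 1; order 4: 7; order 6: 3; order 8: 3; order 12: 7; order 16: 1; order 24: 3; order 48: 1.
Total: 1 + 3 + 1 + 7 + 3 + 3 + 7 + 1 + 3 + 1 = 30.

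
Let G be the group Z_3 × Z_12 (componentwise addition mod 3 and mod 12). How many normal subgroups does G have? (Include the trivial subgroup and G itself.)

18

G is abelian, so every subgroup is normal.
G has 18 subgroups in total, hence 18 normal subgroups.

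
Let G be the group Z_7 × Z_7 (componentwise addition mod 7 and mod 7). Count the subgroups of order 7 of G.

8

|G| = 49 and 7 | 49, so subgroups of order 7 are possible by Lagrange.
The subgroups of order 7 are: {(0,0), (0,1), (0,2), (0,3), (0,4), (0,5), (0,6)}; {(0,0), (1,0), (2,0), (3,0), (4,0), (5,0), (6,0)}; {(0,0), (1,1), (2,2), (3,3), (4,4), (5,5), (6,6)}; {(0,0), (1,2), (2,4), (3,6), (4,1), (5,3), (6,5)}; … (8 in all).
So G has 8 subgroups of order 7.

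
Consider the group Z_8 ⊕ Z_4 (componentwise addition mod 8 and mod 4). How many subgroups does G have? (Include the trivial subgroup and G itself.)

|G| = 32, so by Lagrange every subgroup order divides 32. Divisors: 1, 2, 4, 8, 16, 32.
Subgroups by order — order 1: 1; order 2: 3; order 4: 7; order 8: 7; order 16: 3; order 32: 1.
Total: 1 + 3 + 7 + 7 + 3 + 1 = 22.

22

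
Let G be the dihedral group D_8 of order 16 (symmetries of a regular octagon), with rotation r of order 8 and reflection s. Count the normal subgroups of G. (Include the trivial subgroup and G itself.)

G has 19 subgroups. Checking conjugation-invariance by order — order 1: 1/1 normal; order 2: 1/9 normal; order 4: 1/5 normal; order 8: 3/3 normal; order 16: 1/1 normal.
Total normal subgroups: 7.

7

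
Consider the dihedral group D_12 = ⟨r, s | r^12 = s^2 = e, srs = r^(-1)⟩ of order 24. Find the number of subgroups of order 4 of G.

|G| = 24 and 4 | 24, so subgroups of order 4 are possible by Lagrange.
The subgroups of order 4 are: {e, r^6, r^4s, r^10s}; {e, r^6, r^5s, r^11s}; {e, r^6, r^2s, r^8s}; {e, r^3, r^6, r^9}; … (7 in all).
So G has 7 subgroups of order 4.

7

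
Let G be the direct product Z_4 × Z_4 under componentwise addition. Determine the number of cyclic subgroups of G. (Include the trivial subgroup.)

10

A cyclic subgroup of order d is generated by each of its φ(d) elements of order d, so the cyclic subgroups of order d number (#elements of order d)/φ(d).
Cyclic subgroups by order — order 1: 1; order 2: 3; order 4: 6.
Total: 10.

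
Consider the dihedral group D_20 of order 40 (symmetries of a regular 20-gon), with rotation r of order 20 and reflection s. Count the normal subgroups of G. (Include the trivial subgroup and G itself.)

G has 48 subgroups. Checking conjugation-invariance by order — order 1: 1/1 normal; order 2: 1/21 normal; order 4: 1/11 normal; order 5: 1/1 normal; order 8: 0/5 normal; order 10: 1/5 normal; order 20: 3/3 normal; order 40: 1/1 normal.
Total normal subgroups: 9.

9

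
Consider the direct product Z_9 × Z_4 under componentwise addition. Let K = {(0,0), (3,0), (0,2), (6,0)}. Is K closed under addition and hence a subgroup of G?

Closure fails: (0,2) + (6,0) = (6,2) ∉ K. So K is not a subgroup.

No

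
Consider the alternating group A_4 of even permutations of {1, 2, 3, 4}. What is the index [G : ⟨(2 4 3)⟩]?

4

|⟨(2 4 3)⟩| = 3 and |G| = 12.
By Lagrange, [G : H] = |G|/|H| = 12/3 = 4.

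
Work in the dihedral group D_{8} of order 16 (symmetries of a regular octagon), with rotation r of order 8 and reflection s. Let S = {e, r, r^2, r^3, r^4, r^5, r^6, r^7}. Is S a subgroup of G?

Yes

|S| = 8 divides |G| = 16, consistent with Lagrange.
S contains the identity, every element's inverse is in S, and S is closed under ·: it is a subgroup.
In fact S = ⟨r^7⟩.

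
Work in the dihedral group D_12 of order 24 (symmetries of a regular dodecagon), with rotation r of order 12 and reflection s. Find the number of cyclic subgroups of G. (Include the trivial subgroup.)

18

A cyclic subgroup of order d is generated by each of its φ(d) elements of order d, so the cyclic subgroups of order d number (#elements of order d)/φ(d).
Cyclic subgroups by order — order 1: 1; order 2: 13; order 3: 1; order 4: 1; order 6: 1; order 12: 1.
Total: 18.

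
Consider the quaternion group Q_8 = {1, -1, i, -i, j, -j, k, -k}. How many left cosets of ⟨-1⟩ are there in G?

4

|⟨-1⟩| = 2 and |G| = 8.
By Lagrange, [G : H] = |G|/|H| = 8/2 = 4.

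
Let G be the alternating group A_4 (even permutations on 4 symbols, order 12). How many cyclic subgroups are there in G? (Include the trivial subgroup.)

8

Group the elements of G by the cyclic subgroup they generate; each cyclic subgroup of order d accounts for φ(d) elements.
Cyclic subgroups by order — order 1: 1; order 2: 3; order 3: 4.
Total: 8.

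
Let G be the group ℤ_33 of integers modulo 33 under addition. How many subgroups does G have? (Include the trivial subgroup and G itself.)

4

A cyclic group of order 33 has exactly one subgroup for each divisor of 33.
Divisors of 33: 1, 3, 11, 33.
So ℤ_33 has 4 subgroups.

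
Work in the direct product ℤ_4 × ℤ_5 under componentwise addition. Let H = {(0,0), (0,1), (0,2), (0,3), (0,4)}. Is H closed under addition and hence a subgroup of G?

Yes

|H| = 5 divides |G| = 20, consistent with Lagrange.
H contains the identity, every element's inverse is in H, and H is closed under +: it is a subgroup.
In fact H = ⟨(0,1)⟩.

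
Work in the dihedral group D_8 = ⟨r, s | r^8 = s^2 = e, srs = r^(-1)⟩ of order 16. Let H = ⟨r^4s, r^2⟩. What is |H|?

|⟨r^4s⟩| = 2 and |⟨r^2⟩| = 4, so |H| is a multiple of lcm(2, 4) = 4 and divides |G| = 16.
Closing under the operation: H = {e, r^2, r^4, r^6, s, r^2s, r^4s, r^6s}, so |H| = 8.

8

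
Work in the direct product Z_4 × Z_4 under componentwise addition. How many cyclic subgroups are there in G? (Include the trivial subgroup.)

10

Group the elements of G by the cyclic subgroup they generate; each cyclic subgroup of order d accounts for φ(d) elements.
Cyclic subgroups by order — order 1: 1; order 2: 3; order 4: 6.
Total: 10.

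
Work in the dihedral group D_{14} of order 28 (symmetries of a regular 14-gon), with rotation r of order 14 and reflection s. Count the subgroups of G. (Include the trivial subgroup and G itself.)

28

|G| = 28, so by Lagrange every subgroup order divides 28. Divisors: 1, 2, 4, 7, 14, 28.
Subgroups by order — order 1: 1; order 2: 15; order 4: 7; order 7: 1; order 14: 3; order 28: 1.
Total: 1 + 15 + 7 + 1 + 3 + 1 = 28.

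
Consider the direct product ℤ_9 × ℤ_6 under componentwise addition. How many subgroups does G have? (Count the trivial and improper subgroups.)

20

|G| = 54, so by Lagrange every subgroup order divides 54. Divisors: 1, 2, 3, 6, 9, 18, 27, 54.
Subgroups by order — order 1: 1; order 2: 1; order 3: 4; order 6: 4; order 9: 4; order 18: 4; order 27: 1; order 54: 1.
Total: 1 + 1 + 4 + 4 + 4 + 4 + 1 + 1 = 20.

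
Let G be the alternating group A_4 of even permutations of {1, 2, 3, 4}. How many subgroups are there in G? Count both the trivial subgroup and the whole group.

10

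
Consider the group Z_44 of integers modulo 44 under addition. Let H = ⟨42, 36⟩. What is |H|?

|⟨42⟩| = 22 and |⟨36⟩| = 11, so |H| is a multiple of lcm(22, 11) = 22 and divides |G| = 44.
Closing under the operation: H = {0, 2, 4, 6, 8, 10, 12, 14, 16, 18, 20, 22, 24, 26, 28, 30, 32, 34, 36, 38, 40, 42}, so |H| = 22.

22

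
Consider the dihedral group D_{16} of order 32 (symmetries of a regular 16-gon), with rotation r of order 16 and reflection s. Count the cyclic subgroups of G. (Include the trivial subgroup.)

21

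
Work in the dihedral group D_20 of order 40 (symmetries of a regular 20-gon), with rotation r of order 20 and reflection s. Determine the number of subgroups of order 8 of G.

|G| = 40 and 8 | 40, so subgroups of order 8 are possible by Lagrange.
The subgroups of order 8 are: {e, r^5, r^10, r^15, s, r^5s, r^10s, r^15s}; {e, r^5, r^10, r^15, rs, r^6s, r^11s, r^16s}; {e, r^5, r^10, r^15, r^2s, r^7s, r^12s, r^17s}; {e, r^5, r^10, r^15, r^3s, r^8s, r^13s, r^18s}; … (5 in all).
So G has 5 subgroups of order 8.

5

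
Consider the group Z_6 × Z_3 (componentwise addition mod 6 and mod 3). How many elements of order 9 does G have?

0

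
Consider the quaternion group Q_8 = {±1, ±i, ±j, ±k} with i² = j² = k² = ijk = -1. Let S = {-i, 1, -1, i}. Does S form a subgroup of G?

Yes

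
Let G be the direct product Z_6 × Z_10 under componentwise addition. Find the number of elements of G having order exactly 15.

8

An element (a,b) has order lcm(ord(a), ord(b)); count pairs with lcm equal to 15.
Enumerating gives 8 such elements.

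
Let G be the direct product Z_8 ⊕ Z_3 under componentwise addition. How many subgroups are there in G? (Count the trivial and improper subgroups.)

|G| = 24, so by Lagrange every subgroup order divides 24. Divisors: 1, 2, 3, 4, 6, 8, 12, 24.
Subgroups by order — order 1: 1; order 2: 1; order 3: 1; order 4: 1; order 6: 1; order 8: 1; order 12: 1; order 24: 1.
Total: 1 + 1 + 1 + 1 + 1 + 1 + 1 + 1 = 8.

8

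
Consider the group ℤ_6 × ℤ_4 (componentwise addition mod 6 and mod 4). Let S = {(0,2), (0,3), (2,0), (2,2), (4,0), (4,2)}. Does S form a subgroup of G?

No

The identity (0,0) ∉ S, so S is not a subgroup.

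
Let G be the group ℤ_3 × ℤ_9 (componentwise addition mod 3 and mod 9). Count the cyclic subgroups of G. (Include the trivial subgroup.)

8

Each element a generates a cyclic subgroup ⟨a⟩; distinct elements may generate the same one (a cyclic group of order d has φ(d) generators).
Cyclic subgroups by order — order 1: 1; order 3: 4; order 9: 3.
Total: 8.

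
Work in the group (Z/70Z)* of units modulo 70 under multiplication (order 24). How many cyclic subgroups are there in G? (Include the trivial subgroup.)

12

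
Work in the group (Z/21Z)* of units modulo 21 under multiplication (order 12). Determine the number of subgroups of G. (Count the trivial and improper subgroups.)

|G| = 12, so by Lagrange every subgroup order divides 12. Divisors: 1, 2, 3, 4, 6, 12.
Subgroups by order — order 1: 1; order 2: 3; order 3: 1; order 4: 1; order 6: 3; order 12: 1.
Total: 1 + 3 + 1 + 1 + 3 + 1 = 10.

10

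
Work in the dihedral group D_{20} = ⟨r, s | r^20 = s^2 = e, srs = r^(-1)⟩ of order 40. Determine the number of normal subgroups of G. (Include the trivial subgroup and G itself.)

9

G has 48 subgroups. Checking conjugation-invariance by order — order 1: 1/1 normal; order 2: 1/21 normal; order 4: 1/11 normal; order 5: 1/1 normal; order 8: 0/5 normal; order 10: 1/5 normal; order 20: 3/3 normal; order 40: 1/1 normal.
Total normal subgroups: 9.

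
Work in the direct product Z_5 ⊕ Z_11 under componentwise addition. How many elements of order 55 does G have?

An element (a,b) has order lcm(ord(a), ord(b)); count pairs with lcm equal to 55.
Enumerating gives 40 such elements.

40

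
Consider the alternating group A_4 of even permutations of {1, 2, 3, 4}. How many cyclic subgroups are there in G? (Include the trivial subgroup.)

8

A cyclic subgroup of order d is generated by each of its φ(d) elements of order d, so the cyclic subgroups of order d number (#elements of order d)/φ(d).
Cyclic subgroups by order — order 1: 1; order 2: 3; order 3: 4.
Total: 8.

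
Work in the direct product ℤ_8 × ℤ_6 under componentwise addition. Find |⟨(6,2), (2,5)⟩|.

24

|⟨(6,2)⟩| = 12 and |⟨(2,5)⟩| = 12, so |H| is a multiple of lcm(12, 12) = 12 and divides |G| = 48.
Closing under the operation: H = {(0,0), (0,1), (0,2), (0,3), (0,4), (0,5), (2,0), (2,1), (2,2), (2,3), (2,4), (2,5), (4,0), (4,1), (4,2), (4,3), (4,4), (4,5), (6,0), (6,1), (6,2), (6,3), (6,4), (6,5)}, so |H| = 24.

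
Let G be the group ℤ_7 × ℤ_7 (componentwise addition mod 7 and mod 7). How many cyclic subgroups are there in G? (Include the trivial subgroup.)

9

A cyclic subgroup of order d is generated by each of its φ(d) elements of order d, so the cyclic subgroups of order d number (#elements of order d)/φ(d).
Cyclic subgroups by order — order 1: 1; order 7: 8.
Total: 9.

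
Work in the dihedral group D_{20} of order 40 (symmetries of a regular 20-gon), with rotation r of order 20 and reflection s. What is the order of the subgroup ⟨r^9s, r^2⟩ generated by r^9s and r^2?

|⟨r^9s⟩| = 2 and |⟨r^2⟩| = 10, so |H| is a multiple of lcm(2, 10) = 10 and divides |G| = 40.
Closing under the operation: H = {e, r^2, r^4, r^6, r^8, r^10, r^12, r^14, r^16, r^18, rs, r^3s, r^5s, r^7s, r^9s, r^11s, r^13s, r^15s, r^17s, r^19s}, so |H| = 20.

20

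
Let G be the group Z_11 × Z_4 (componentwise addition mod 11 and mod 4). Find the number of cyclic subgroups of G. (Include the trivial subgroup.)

Each element a generates a cyclic subgroup ⟨a⟩; distinct elements may generate the same one (a cyclic group of order d has φ(d) generators).
Cyclic subgroups by order — order 1: 1; order 2: 1; order 4: 1; order 11: 1; order 22: 1; order 44: 1.
Total: 6.

6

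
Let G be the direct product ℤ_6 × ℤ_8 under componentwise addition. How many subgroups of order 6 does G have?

|G| = 48 and 6 | 48, so subgroups of order 6 are possible by Lagrange.
The subgroups of order 6 are: {(0,0), (0,4), (2,0), (2,4), (4,0), (4,4)}; {(0,0), (1,0), (2,0), (3,0), (4,0), (5,0)}; {(0,0), (1,4), (2,0), (3,4), (4,0), (5,4)}.
So G has 3 subgroups of order 6.

3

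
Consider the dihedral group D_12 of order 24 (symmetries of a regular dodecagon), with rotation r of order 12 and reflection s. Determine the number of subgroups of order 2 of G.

13

|G| = 24 and 2 | 24, so subgroups of order 2 are possible by Lagrange.
The subgroups of order 2 are: {e, r^10s}; {e, r^11s}; {e, r^2s}; {e, r^3s}; … (13 in all).
So G has 13 subgroups of order 2.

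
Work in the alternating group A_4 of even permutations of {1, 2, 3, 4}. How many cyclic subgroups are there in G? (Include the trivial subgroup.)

A cyclic subgroup of order d is generated by each of its φ(d) elements of order d, so the cyclic subgroups of order d number (#elements of order d)/φ(d).
Cyclic subgroups by order — order 1: 1; order 2: 3; order 3: 4.
Total: 8.

8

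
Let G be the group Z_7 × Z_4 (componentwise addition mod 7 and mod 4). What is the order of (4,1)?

28

The order of (4,1) in Z_7 × Z_4 is lcm(ord(4) in Z_7, ord(1) in Z_4).
ord(4) = 7 and ord(1) = 4, so |⟨(4,1)⟩| = lcm(7, 4) = 28.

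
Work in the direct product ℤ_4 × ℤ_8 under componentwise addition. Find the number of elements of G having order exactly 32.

0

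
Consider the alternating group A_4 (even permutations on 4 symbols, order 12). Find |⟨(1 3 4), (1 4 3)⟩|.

|⟨(1 3 4)⟩| = 3 and |⟨(1 4 3)⟩| = 3, so |H| is a multiple of lcm(3, 3) = 3 and divides |G| = 12.
Closing under the operation: H = {e, (1 3 4), (1 4 3)}, so |H| = 3.

3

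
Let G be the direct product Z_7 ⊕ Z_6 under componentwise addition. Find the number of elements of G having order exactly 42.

12

An element (a,b) has order lcm(ord(a), ord(b)); count pairs with lcm equal to 42.
Enumerating gives 12 such elements.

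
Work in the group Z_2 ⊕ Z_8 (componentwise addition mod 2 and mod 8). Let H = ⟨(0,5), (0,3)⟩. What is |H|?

8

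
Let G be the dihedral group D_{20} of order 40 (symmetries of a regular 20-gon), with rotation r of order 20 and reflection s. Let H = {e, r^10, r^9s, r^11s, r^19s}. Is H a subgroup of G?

Closure fails: r^11s · r^10 = rs ∉ H. So H is not a subgroup.

No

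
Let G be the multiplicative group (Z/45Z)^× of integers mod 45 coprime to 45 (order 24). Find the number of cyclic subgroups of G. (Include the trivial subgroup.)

Group the elements of G by the cyclic subgroup they generate; each cyclic subgroup of order d accounts for φ(d) elements.
Cyclic subgroups by order — order 1: 1; order 2: 3; order 3: 1; order 4: 2; order 6: 3; order 12: 2.
Total: 12.

12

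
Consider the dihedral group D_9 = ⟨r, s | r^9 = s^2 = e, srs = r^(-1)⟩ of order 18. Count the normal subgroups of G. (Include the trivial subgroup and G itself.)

4

G has 16 subgroups. Checking conjugation-invariance by order — order 1: 1/1 normal; order 2: 0/9 normal; order 3: 1/1 normal; order 6: 0/3 normal; order 9: 1/1 normal; order 18: 1/1 normal.
Total normal subgroups: 4.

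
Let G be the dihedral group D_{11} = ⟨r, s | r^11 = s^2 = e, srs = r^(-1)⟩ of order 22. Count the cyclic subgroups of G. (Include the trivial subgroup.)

13

A cyclic subgroup of order d is generated by each of its φ(d) elements of order d, so the cyclic subgroups of order d number (#elements of order d)/φ(d).
Cyclic subgroups by order — order 1: 1; order 2: 11; order 11: 1.
Total: 13.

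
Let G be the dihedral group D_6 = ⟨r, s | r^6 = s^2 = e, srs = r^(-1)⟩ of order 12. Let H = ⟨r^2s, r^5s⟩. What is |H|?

|⟨r^2s⟩| = 2 and |⟨r^5s⟩| = 2, so |H| is a multiple of lcm(2, 2) = 2 and divides |G| = 12.
Closing under the operation: H = {e, r^3, r^2s, r^5s}, so |H| = 4.

4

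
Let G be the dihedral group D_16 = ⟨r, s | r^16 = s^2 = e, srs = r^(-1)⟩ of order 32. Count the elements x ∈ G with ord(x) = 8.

The elements of order 8 are: r^2, r^6, r^10, r^14.
That's 4.

4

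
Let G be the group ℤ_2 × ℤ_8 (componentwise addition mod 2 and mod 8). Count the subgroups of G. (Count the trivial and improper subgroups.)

|G| = 16, so by Lagrange every subgroup order divides 16. Divisors: 1, 2, 4, 8, 16.
Subgroups by order — order 1: 1; order 2: 3; order 4: 3; order 8: 3; order 16: 1.
Total: 1 + 3 + 3 + 3 + 1 = 11.

11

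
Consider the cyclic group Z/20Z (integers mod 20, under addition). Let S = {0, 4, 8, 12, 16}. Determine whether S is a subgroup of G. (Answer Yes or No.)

|S| = 5 divides |G| = 20, consistent with Lagrange.
S contains the identity, every element's inverse is in S, and S is closed under +: it is a subgroup.
In fact S = ⟨16⟩.

Yes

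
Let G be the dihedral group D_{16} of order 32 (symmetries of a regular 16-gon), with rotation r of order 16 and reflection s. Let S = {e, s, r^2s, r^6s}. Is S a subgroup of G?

No

Closure fails: s · r^6s = r^10 ∉ S. So S is not a subgroup.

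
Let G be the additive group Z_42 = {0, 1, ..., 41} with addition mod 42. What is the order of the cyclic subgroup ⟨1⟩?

42

In Z_42, the order of an element a is n/gcd(a, n).
gcd(1, 42) = 1, so |⟨1⟩| = 42/1 = 42.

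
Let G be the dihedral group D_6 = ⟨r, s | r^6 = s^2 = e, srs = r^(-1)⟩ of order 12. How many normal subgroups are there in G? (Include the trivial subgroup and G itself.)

G has 16 subgroups. Checking conjugation-invariance by order — order 1: 1/1 normal; order 2: 1/7 normal; order 3: 1/1 normal; order 4: 0/3 normal; order 6: 3/3 normal; order 12: 1/1 normal.
Total normal subgroups: 7.

7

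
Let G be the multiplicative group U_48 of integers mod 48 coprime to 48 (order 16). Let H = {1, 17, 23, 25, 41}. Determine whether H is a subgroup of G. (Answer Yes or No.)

|H| = 5 does not divide |G| = 16, so by Lagrange H is not a subgroup.

No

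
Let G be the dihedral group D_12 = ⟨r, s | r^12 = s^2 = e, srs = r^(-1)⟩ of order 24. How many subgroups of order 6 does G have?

5

|G| = 24 and 6 | 24, so subgroups of order 6 are possible by Lagrange.
The subgroups of order 6 are: {e, r^2, r^4, r^6, r^8, r^10}; {e, r^4, r^8, r^2s, r^6s, r^10s}; {e, r^4, r^8, r^3s, r^7s, r^11s}; {e, r^4, r^8, s, r^4s, r^8s}; … (5 in all).
So G has 5 subgroups of order 6.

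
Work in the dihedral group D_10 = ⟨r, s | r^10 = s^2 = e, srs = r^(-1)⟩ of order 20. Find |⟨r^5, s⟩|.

4

|⟨r^5⟩| = 2 and |⟨s⟩| = 2, so |H| is a multiple of lcm(2, 2) = 2 and divides |G| = 20.
Closing under the operation: H = {e, r^5, s, r^5s}, so |H| = 4.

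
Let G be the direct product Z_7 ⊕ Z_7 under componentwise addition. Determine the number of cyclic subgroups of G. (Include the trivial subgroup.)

A cyclic subgroup of order d is generated by each of its φ(d) elements of order d, so the cyclic subgroups of order d number (#elements of order d)/φ(d).
Cyclic subgroups by order — order 1: 1; order 7: 8.
Total: 9.

9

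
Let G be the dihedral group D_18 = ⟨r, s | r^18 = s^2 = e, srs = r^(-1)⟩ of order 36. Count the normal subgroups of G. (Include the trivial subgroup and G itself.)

9

G has 45 subgroups. Checking conjugation-invariance by order — order 1: 1/1 normal; order 2: 1/19 normal; order 3: 1/1 normal; order 4: 0/9 normal; order 6: 1/7 normal; order 9: 1/1 normal; order 12: 0/3 normal; order 18: 3/3 normal; order 36: 1/1 normal.
Total normal subgroups: 9.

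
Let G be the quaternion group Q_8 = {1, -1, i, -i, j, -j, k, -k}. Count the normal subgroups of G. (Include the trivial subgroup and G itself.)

G has 6 subgroups. Checking conjugation-invariance by order — order 1: 1/1 normal; order 2: 1/1 normal; order 4: 3/3 normal; order 8: 1/1 normal.
Total normal subgroups: 6.

6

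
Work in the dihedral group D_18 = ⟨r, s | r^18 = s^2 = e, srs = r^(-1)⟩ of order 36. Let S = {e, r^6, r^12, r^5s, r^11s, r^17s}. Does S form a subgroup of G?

|S| = 6 divides |G| = 36, consistent with Lagrange.
S contains the identity, every element's inverse is in S, and S is closed under ·: it is a subgroup.

Yes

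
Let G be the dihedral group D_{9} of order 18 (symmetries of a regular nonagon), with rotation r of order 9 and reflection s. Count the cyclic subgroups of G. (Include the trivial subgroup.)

A cyclic subgroup of order d is generated by each of its φ(d) elements of order d, so the cyclic subgroups of order d number (#elements of order d)/φ(d).
Cyclic subgroups by order — order 1: 1; order 2: 9; order 3: 1; order 9: 1.
Total: 12.

12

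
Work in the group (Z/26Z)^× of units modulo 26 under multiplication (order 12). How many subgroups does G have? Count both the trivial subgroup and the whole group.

|G| = 12, so by Lagrange every subgroup order divides 12. Divisors: 1, 2, 3, 4, 6, 12.
Subgroups by order — order 1: 1; order 2: 1; order 3: 1; order 4: 1; order 6: 1; order 12: 1.
Total: 1 + 1 + 1 + 1 + 1 + 1 = 6.

6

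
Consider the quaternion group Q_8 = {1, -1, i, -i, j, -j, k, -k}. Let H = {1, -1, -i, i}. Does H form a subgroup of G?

Yes

|H| = 4 divides |G| = 8, consistent with Lagrange.
H contains the identity, every element's inverse is in H, and H is closed under ·: it is a subgroup.
In fact H = ⟨-i⟩.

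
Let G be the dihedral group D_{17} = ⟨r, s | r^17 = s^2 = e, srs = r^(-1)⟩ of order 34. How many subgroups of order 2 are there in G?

17

|G| = 34 and 2 | 34, so subgroups of order 2 are possible by Lagrange.
The subgroups of order 2 are: {e, r^10s}; {e, r^11s}; {e, r^12s}; {e, r^13s}; … (17 in all).
So G has 17 subgroups of order 2.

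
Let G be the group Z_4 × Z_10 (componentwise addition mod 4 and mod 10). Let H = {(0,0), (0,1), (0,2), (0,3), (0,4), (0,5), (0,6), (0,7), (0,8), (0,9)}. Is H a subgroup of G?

|H| = 10 divides |G| = 40, consistent with Lagrange.
H contains the identity, every element's inverse is in H, and H is closed under +: it is a subgroup.
In fact H = ⟨(0,1)⟩.

Yes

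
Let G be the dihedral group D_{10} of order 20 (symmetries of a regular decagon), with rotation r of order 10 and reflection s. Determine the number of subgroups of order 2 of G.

11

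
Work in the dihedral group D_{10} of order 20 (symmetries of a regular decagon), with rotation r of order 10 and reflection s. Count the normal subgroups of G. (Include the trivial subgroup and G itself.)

7

G has 22 subgroups. Checking conjugation-invariance by order — order 1: 1/1 normal; order 2: 1/11 normal; order 4: 0/5 normal; order 5: 1/1 normal; order 10: 3/3 normal; order 20: 1/1 normal.
Total normal subgroups: 7.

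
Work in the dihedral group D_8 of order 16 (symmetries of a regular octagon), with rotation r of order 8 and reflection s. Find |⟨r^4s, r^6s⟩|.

|⟨r^4s⟩| = 2 and |⟨r^6s⟩| = 2, so |H| is a multiple of lcm(2, 2) = 2 and divides |G| = 16.
Closing under the operation: H = {e, r^2, r^4, r^6, s, r^2s, r^4s, r^6s}, so |H| = 8.

8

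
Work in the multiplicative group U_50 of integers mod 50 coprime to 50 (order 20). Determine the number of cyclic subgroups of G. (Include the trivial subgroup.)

A cyclic subgroup of order d is generated by each of its φ(d) elements of order d, so the cyclic subgroups of order d number (#elements of order d)/φ(d).
Cyclic subgroups by order — order 1: 1; order 2: 1; order 4: 1; order 5: 1; order 10: 1; order 20: 1.
Total: 6.

6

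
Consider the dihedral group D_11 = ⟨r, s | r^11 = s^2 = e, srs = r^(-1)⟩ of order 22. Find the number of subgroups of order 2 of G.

11

|G| = 22 and 2 | 22, so subgroups of order 2 are possible by Lagrange.
The subgroups of order 2 are: {e, r^10s}; {e, r^2s}; {e, r^3s}; {e, r^4s}; … (11 in all).
So G has 11 subgroups of order 2.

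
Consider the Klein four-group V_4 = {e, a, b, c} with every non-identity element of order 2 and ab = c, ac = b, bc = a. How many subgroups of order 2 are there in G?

3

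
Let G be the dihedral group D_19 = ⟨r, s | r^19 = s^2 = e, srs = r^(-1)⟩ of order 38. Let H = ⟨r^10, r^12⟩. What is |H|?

|⟨r^10⟩| = 19 and |⟨r^12⟩| = 19, so |H| is a multiple of lcm(19, 19) = 19 and divides |G| = 38.
Closing under the operation: H = {e, r, r^2, r^3, r^4, r^5, r^6, r^7, r^8, r^9, r^10, r^11, r^12, r^13, r^14, r^15, r^16, r^17, r^18}, so |H| = 19.

19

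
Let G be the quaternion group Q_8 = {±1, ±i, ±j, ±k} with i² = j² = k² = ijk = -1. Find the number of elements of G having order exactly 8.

0

No element of G has order 8 (even though 8 | 8).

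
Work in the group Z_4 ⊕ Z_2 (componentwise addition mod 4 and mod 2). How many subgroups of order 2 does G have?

3

|G| = 8 and 2 | 8, so subgroups of order 2 are possible by Lagrange.
The subgroups of order 2 are: {(0,0), (0,1)}; {(0,0), (2,0)}; {(0,0), (2,1)}.
So G has 3 subgroups of order 2.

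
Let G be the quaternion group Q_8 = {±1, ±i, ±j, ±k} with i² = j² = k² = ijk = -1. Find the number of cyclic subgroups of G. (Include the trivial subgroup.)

5

Group the elements of G by the cyclic subgroup they generate; each cyclic subgroup of order d accounts for φ(d) elements.
Cyclic subgroups by order — order 1: 1; order 2: 1; order 4: 3.
Total: 5.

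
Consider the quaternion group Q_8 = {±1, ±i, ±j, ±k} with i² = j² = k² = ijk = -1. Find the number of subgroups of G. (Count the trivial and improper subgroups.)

|G| = 8, so by Lagrange every subgroup order divides 8. Divisors: 1, 2, 4, 8.
Subgroups by order — order 1: 1; order 2: 1; order 4: 3; order 8: 1.
Total: 1 + 1 + 3 + 1 = 6.

6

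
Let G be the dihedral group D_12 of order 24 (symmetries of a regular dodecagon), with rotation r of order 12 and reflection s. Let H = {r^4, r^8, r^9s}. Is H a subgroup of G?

No

The identity e ∉ H, so H is not a subgroup.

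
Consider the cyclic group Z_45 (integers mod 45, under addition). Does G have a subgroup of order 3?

3 | 45. A subgroup of order 3 is {0, 15, 30}.

Yes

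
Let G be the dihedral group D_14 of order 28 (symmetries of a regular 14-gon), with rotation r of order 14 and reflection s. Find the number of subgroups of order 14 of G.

|G| = 28 and 14 | 28, so subgroups of order 14 are possible by Lagrange.
The subgroups of order 14 are: {e, r, r^2, r^3, r^4, r^5, r^6, r^7, r^8, r^9, r^10, r^11, r^12, r^13}; {e, r^2, r^4, r^6, r^8, r^10, r^12, s, r^2s, r^4s, r^6s, r^8s, r^10s, r^12s}; {e, r^2, r^4, r^6, r^8, r^10, r^12, rs, r^3s, r^5s, r^7s, r^9s, r^11s, r^13s}.
So G has 3 subgroups of order 14.

3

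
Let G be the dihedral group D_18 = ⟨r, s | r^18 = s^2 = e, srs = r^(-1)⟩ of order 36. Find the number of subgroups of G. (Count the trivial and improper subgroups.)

|G| = 36, so by Lagrange every subgroup order divides 36. Divisors: 1, 2, 3, 4, 6, 9, 12, 18, 36.
Subgroups by order — order 1: 1; order 2: 19; order 3: 1; order 4: 9; order 6: 7; order 9: 1; order 12: 3; order 18: 3; order 36: 1.
Total: 1 + 19 + 1 + 9 + 7 + 1 + 3 + 3 + 1 = 45.

45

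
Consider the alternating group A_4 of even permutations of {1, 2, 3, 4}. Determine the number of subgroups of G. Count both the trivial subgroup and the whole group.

|G| = 12, so by Lagrange every subgroup order divides 12. Divisors: 1, 2, 3, 4, 6, 12.
Subgroups by order — order 1: 1; order 2: 3; order 3: 4; order 4: 1; order 6: 0; order 12: 1.
Total: 1 + 3 + 4 + 1 + 0 + 1 = 10.

10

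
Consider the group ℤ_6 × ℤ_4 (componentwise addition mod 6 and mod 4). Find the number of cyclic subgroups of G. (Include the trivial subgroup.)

12

Group the elements of G by the cyclic subgroup they generate; each cyclic subgroup of order d accounts for φ(d) elements.
Cyclic subgroups by order — order 1: 1; order 2: 3; order 3: 1; order 4: 2; order 6: 3; order 12: 2.
Total: 12.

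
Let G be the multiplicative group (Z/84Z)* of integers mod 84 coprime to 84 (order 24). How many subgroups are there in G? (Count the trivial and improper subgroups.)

|G| = 24, so by Lagrange every subgroup order divides 24. Divisors: 1, 2, 3, 4, 6, 8, 12, 24.
Subgroups by order — order 1: 1; order 2: 7; order 3: 1; order 4: 7; order 6: 7; order 8: 1; order 12: 7; order 24: 1.
Total: 1 + 7 + 1 + 7 + 7 + 1 + 7 + 1 = 32.

32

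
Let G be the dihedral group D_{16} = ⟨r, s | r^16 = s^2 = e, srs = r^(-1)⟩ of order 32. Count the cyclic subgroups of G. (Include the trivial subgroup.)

Group the elements of G by the cyclic subgroup they generate; each cyclic subgroup of order d accounts for φ(d) elements.
Cyclic subgroups by order — order 1: 1; order 2: 17; order 4: 1; order 8: 1; order 16: 1.
Total: 21.

21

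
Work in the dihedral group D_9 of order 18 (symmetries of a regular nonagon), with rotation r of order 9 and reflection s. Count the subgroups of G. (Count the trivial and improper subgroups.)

16

|G| = 18, so by Lagrange every subgroup order divides 18. Divisors: 1, 2, 3, 6, 9, 18.
Subgroups by order — order 1: 1; order 2: 9; order 3: 1; order 6: 3; order 9: 1; order 18: 1.
Total: 1 + 9 + 1 + 3 + 1 + 1 = 16.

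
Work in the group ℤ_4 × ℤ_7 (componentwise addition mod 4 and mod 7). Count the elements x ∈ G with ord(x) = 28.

An element (a,b) has order lcm(ord(a), ord(b)); count pairs with lcm equal to 28.
Enumerating gives 12 such elements.

12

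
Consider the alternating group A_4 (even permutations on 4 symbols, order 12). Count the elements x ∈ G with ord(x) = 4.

0

No element of G has order 4 (even though 4 | 12).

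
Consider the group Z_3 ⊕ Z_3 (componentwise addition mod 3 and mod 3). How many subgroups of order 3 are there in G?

4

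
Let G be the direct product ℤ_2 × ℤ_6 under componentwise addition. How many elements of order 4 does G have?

0

An element (a,b) has order lcm(ord(a), ord(b)); count pairs with lcm equal to 4.
Enumerating gives 0 such elements.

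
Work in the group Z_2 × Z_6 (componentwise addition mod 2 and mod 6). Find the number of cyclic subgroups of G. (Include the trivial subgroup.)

Each element a generates a cyclic subgroup ⟨a⟩; distinct elements may generate the same one (a cyclic group of order d has φ(d) generators).
Cyclic subgroups by order — order 1: 1; order 2: 3; order 3: 1; order 6: 3.
Total: 8.

8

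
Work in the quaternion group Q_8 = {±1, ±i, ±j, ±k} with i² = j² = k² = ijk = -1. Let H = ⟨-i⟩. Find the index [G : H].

2

|⟨-i⟩| = 4 and |G| = 8.
By Lagrange, [G : H] = |G|/|H| = 8/4 = 2.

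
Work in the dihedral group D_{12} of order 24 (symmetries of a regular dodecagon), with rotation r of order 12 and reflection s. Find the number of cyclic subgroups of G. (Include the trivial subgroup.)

18

A cyclic subgroup of order d is generated by each of its φ(d) elements of order d, so the cyclic subgroups of order d number (#elements of order d)/φ(d).
Cyclic subgroups by order — order 1: 1; order 2: 13; order 3: 1; order 4: 1; order 6: 1; order 12: 1.
Total: 18.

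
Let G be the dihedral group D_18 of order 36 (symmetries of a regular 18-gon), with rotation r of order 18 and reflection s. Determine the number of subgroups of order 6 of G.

7

|G| = 36 and 6 | 36, so subgroups of order 6 are possible by Lagrange.
The subgroups of order 6 are: {e, r^6, r^12, r^4s, r^10s, r^16s}; {e, r^6, r^12, r^5s, r^11s, r^17s}; {e, r^6, r^12, s, r^6s, r^12s}; {e, r^6, r^12, rs, r^7s, r^13s}; … (7 in all).
So G has 7 subgroups of order 6.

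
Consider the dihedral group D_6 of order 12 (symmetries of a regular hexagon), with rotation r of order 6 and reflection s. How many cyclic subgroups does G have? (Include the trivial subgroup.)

10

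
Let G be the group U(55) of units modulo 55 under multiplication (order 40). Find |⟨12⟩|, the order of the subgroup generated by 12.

Compute successive powers of 12 mod 55: 12, 34, 23, 1; 12^4 ≡ 1 (mod 55).
So |⟨12⟩| = 4.

4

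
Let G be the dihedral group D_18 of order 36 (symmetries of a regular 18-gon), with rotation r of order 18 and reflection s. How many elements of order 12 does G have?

No element of G has order 12 (even though 12 | 36).

0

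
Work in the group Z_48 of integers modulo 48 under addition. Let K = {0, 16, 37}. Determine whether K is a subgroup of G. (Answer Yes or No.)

16 ∈ K but its inverse 32 ∉ K, so K is not a subgroup.

No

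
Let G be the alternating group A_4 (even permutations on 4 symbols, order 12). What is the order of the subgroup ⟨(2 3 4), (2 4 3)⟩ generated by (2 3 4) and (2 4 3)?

3

|⟨(2 3 4)⟩| = 3 and |⟨(2 4 3)⟩| = 3, so |H| is a multiple of lcm(3, 3) = 3 and divides |G| = 12.
Closing under the operation: H = {e, (2 3 4), (2 4 3)}, so |H| = 3.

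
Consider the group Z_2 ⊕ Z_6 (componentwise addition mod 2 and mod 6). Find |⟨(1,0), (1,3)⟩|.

4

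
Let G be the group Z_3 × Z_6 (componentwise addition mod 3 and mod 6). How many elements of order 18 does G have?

An element (a,b) has order lcm(ord(a), ord(b)); count pairs with lcm equal to 18.
Enumerating gives 0 such elements.

0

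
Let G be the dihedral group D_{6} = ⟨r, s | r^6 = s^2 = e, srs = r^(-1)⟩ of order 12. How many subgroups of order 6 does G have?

|G| = 12 and 6 | 12, so subgroups of order 6 are possible by Lagrange.
The subgroups of order 6 are: {e, r, r^2, r^3, r^4, r^5}; {e, r^2, r^4, s, r^2s, r^4s}; {e, r^2, r^4, rs, r^3s, r^5s}.
So G has 3 subgroups of order 6.

3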